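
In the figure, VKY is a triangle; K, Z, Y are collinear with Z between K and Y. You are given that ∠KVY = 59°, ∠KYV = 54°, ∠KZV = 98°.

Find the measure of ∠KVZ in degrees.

1. ∠VKY = 67°  [△VKY]
2. ∠VKZ = 67°  [Z on ray KY]
3. ∠KVZ = 15°  [△VKZ]

∠KVZ = 15°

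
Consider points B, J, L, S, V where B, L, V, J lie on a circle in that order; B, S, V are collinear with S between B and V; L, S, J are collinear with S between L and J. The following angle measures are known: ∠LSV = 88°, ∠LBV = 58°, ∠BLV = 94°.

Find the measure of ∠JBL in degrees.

∠JBL = 122°

1. ∠BSL = 92°  [linear pair at S on BV]
2. ∠BVL = 28°  [△BLV]
3. ∠BLJ = 30°  [△BSL]
4. ∠BJL = 28°  [same arc BL]
5. ∠JBL = 122°  [△BLJ]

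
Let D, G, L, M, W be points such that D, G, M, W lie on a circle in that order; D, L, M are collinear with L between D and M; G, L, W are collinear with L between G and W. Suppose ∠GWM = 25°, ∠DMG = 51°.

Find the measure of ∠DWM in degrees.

1. ∠GDM = 25°  [same arc GM]
2. ∠DGM = 104°  [△DGM]
3. ∠DWM = 76°  [cyclic DGMW, opposite ∠G+∠W]

∠DWM = 76°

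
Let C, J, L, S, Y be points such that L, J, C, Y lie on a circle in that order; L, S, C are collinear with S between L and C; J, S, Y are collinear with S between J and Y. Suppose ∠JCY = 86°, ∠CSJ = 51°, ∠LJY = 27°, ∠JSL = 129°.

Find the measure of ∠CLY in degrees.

∠CLY = 70°

1. ∠JLY = 94°  [cyclic LJCY, opposite ∠L+∠C]
2. ∠LSY = 51°  [vertical angles at S]
3. ∠JYL = 59°  [△LJY]
4. ∠CLY = 70°  [△LSY]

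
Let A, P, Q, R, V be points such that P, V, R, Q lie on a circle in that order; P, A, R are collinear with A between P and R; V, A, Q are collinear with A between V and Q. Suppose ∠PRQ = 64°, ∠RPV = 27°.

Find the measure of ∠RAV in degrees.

1. ∠PVQ = 64°  [same arc PQ]
2. ∠PAV = 89°  [△PAV]
3. ∠RAV = 91°  [linear pair at A on PR]

∠RAV = 91°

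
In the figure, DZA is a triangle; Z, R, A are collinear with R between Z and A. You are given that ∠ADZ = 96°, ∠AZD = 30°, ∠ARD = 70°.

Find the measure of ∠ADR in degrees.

∠ADR = 56°

1. ∠DAZ = 54°  [△DZA]
2. ∠DAR = 54°  [R on ray AZ]
3. ∠ADR = 56°  [△DRA]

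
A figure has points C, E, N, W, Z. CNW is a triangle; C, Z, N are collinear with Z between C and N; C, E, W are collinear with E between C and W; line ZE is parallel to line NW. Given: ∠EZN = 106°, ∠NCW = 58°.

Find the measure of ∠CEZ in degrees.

∠CEZ = 48°

1. ∠CZE = 74°  [linear pair at Z on CN]
2. ∠ECZ = 58°  [Z on CN, E on CW]
3. ∠CEZ = 48°  [△CZE]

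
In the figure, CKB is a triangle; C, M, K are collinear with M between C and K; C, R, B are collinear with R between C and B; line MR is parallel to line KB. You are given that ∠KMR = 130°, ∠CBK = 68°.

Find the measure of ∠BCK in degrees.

1. ∠CMR = 50°  [linear pair at M on CK]
2. ∠CRM = 68°  [MR∥KB, corresponding at R]
3. ∠MCR = 62°  [△CMR]
4. ∠BCK = 62°  [M on CK, R on CB]

∠BCK = 62°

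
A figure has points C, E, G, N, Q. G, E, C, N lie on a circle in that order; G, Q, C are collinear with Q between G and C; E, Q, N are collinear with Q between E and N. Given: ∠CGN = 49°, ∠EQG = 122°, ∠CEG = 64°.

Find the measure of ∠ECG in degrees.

∠ECG = 73°

1. ∠CEN = 49°  [same arc CN]
2. ∠CQE = 58°  [linear pair at Q on GC]
3. ∠ECG = 73°  [△EQC]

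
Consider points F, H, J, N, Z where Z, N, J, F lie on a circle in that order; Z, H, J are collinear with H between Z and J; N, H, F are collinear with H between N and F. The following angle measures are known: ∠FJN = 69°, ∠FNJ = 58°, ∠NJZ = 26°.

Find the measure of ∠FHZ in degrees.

1. ∠FZJ = 58°  [same arc JF]
2. ∠NFZ = 26°  [same arc ZN]
3. ∠FHZ = 96°  [△ZHF]

∠FHZ = 96°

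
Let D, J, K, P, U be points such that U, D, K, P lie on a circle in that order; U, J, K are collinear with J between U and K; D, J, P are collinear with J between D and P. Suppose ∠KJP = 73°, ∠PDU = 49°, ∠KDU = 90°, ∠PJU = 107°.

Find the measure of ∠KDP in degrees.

1. ∠DJU = 73°  [vertical angles at J]
2. ∠DUK = 58°  [△UJD]
3. ∠DKU = 32°  [△UDK]
4. ∠DJK = 107°  [vertical angles at J]
5. ∠KDP = 41°  [△DJK]

∠KDP = 41°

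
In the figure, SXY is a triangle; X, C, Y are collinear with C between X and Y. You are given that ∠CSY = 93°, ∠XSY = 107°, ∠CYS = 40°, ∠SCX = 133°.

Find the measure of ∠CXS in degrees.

∠CXS = 33°

1. ∠SYX = 40°  [C on ray YX]
2. ∠SXY = 33°  [△SXY]
3. ∠CXS = 33°  [C on ray XY]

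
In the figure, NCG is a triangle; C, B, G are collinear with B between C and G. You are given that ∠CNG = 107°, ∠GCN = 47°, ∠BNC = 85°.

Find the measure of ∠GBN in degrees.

∠GBN = 132°

1. ∠BCN = 47°  [B on ray CG]
2. ∠CBN = 48°  [△NCB]
3. ∠GBN = 132°  [linear pair at B on CG]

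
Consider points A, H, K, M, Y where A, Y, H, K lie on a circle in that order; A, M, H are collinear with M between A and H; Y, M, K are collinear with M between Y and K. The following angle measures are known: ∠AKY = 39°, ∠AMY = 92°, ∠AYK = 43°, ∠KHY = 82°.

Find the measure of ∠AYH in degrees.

∠AYH = 96°

1. ∠AHY = 39°  [same arc AY]
2. ∠HAY = 45°  [△AMY]
3. ∠AYH = 96°  [△AYH]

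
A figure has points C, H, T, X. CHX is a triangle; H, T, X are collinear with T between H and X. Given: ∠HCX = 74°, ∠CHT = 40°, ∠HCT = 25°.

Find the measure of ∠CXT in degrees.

1. ∠CHX = 40°  [T on ray HX]
2. ∠CXH = 66°  [△CHX]
3. ∠CXT = 66°  [T on ray XH]

∠CXT = 66°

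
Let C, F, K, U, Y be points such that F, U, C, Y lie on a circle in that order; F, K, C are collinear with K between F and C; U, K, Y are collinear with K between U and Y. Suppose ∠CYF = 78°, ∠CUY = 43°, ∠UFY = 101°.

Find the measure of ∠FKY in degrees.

∠FKY = 117°

1. ∠CFY = 43°  [same arc CY]
2. ∠UCY = 79°  [cyclic FUCY, opposite ∠F+∠C]
3. ∠FCY = 59°  [△FCY]
4. ∠CYU = 58°  [△UCY]
5. ∠CKY = 63°  [△CKY]
6. ∠FKY = 117°  [linear pair at K on FC]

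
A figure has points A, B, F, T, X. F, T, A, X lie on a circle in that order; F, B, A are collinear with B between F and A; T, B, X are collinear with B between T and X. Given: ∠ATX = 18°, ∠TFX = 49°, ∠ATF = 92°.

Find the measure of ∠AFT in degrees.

∠AFT = 31°

1. ∠TAX = 131°  [cyclic FTAX, opposite ∠F+∠A]
2. ∠AXT = 31°  [△TAX]
3. ∠AFT = 31°  [same arc TA]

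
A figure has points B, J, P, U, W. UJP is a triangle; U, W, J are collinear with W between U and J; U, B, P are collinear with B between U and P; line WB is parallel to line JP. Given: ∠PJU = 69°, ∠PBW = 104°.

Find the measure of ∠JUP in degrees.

1. ∠BWU = 69°  [WB∥JP, corresponding at W]
2. ∠UBW = 76°  [linear pair at B on UP]
3. ∠BUW = 35°  [△UWB]
4. ∠JUP = 35°  [W on UJ, B on UP]

∠JUP = 35°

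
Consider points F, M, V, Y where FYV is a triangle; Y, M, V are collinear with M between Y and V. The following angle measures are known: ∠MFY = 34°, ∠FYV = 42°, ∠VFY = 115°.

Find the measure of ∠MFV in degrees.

1. ∠FVY = 23°  [△FYV]
2. ∠FYM = 42°  [M on ray YV]
3. ∠FVM = 23°  [M on ray VY]
4. ∠FMY = 104°  [△FYM]
5. ∠FMV = 76°  [linear pair at M on YV]
6. ∠MFV = 81°  [△FMV]

∠MFV = 81°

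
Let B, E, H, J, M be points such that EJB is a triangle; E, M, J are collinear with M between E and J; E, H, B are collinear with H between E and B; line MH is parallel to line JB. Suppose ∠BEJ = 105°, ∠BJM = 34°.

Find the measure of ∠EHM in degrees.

∠EHM = 41°

1. ∠BJE = 34°  [M on ray JE]
2. ∠EBJ = 41°  [△EJB]
3. ∠EHM = 41°  [MH∥JB, corresponding at H]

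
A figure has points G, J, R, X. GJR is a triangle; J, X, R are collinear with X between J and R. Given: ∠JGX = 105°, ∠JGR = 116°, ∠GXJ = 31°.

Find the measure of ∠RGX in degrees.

∠RGX = 11°

1. ∠GJX = 44°  [△GJX]
2. ∠GXR = 149°  [linear pair at X on JR]
3. ∠GJR = 44°  [X on ray JR]
4. ∠GRJ = 20°  [△GJR]
5. ∠GRX = 20°  [X on ray RJ]
6. ∠RGX = 11°  [△GXR]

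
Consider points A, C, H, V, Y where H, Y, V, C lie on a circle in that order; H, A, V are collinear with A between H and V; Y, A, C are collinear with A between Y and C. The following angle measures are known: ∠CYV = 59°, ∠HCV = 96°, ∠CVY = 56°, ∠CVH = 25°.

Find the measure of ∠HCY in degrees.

1. ∠CHY = 124°  [cyclic HYVC, opposite ∠H+∠V]
2. ∠CYH = 25°  [same arc HC]
3. ∠HCY = 31°  [△HYC]

∠HCY = 31°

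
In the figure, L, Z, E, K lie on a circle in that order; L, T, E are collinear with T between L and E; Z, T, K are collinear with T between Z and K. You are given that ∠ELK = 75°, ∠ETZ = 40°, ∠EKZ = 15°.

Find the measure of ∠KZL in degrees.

∠KZL = 25°

1. ∠LTZ = 140°  [linear pair at T on LE]
2. ∠ELZ = 15°  [same arc ZE]
3. ∠KZL = 25°  [△LTZ]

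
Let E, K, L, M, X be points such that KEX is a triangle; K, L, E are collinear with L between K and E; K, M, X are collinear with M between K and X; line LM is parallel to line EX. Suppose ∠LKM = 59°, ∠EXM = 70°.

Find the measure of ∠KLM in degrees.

1. ∠EKX = 59°  [L on KE, M on KX]
2. ∠EXK = 70°  [M on ray XK]
3. ∠KEX = 51°  [△KEX]
4. ∠KLM = 51°  [LM∥EX, corresponding at L]

∠KLM = 51°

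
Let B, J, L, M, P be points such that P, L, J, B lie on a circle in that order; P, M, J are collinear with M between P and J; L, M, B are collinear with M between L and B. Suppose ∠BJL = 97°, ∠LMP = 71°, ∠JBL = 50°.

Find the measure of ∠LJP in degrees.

1. ∠BLJ = 33°  [△LJB]
2. ∠JML = 109°  [linear pair at M on PJ]
3. ∠LJP = 38°  [△LMJ]

∠LJP = 38°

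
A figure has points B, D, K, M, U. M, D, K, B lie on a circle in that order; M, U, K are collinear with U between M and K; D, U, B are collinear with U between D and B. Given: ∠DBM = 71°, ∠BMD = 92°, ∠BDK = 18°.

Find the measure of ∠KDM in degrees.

∠KDM = 35°

1. ∠BDM = 17°  [△MDB]
2. ∠BMK = 18°  [same arc KB]
3. ∠BKM = 17°  [same arc MB]
4. ∠KBM = 145°  [△MKB]
5. ∠KDM = 35°  [cyclic MDKB, opposite ∠D+∠B]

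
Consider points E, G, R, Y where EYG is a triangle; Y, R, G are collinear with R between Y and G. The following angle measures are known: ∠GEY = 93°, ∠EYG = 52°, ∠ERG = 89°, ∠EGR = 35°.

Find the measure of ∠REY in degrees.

1. ∠EYR = 52°  [R on ray YG]
2. ∠ERY = 91°  [linear pair at R on YG]
3. ∠REY = 37°  [△EYR]

∠REY = 37°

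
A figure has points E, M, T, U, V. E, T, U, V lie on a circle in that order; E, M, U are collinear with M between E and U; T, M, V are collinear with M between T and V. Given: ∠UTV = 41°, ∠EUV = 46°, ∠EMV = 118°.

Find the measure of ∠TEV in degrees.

∠TEV = 113°

1. ∠UEV = 41°  [same arc UV]
2. ∠ETV = 46°  [same arc EV]
3. ∠EVT = 21°  [△EMV]
4. ∠TEV = 113°  [△ETV]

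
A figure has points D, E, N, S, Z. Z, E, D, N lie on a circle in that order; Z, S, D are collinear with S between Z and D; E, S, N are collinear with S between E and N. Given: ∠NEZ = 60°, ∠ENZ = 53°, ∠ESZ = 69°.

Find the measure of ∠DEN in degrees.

1. ∠EDZ = 53°  [same arc ZE]
2. ∠DSE = 111°  [linear pair at S on ZD]
3. ∠DEN = 16°  [△ESD]

∠DEN = 16°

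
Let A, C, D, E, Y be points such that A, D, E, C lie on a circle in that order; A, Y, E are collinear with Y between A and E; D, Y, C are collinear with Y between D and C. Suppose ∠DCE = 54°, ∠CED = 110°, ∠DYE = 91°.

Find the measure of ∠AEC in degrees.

∠AEC = 37°

1. ∠DAE = 54°  [same arc DE]
2. ∠AYD = 89°  [linear pair at Y on AE]
3. ∠ADC = 37°  [△AYD]
4. ∠AEC = 37°  [same arc AC]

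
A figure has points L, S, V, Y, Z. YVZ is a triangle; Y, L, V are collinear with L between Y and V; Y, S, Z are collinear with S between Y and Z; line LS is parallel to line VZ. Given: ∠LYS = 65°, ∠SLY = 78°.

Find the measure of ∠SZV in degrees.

∠SZV = 37°

1. ∠LSY = 37°  [△YLS]
2. ∠LSZ = 143°  [linear pair at S on YZ]
3. ∠SZV = 37°  [LS∥VZ, co-interior at Z–S]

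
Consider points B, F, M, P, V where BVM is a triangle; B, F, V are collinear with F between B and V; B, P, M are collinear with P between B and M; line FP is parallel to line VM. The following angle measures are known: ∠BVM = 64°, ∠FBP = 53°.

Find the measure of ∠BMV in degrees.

∠BMV = 63°

1. ∠BFP = 64°  [FP∥VM, corresponding at F]
2. ∠BPF = 63°  [△BFP]
3. ∠BMV = 63°  [FP∥VM, corresponding at P]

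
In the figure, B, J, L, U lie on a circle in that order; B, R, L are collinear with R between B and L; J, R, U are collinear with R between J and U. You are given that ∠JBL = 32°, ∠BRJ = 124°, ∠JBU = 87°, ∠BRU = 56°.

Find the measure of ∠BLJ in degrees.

1. ∠JUL = 32°  [same arc JL]
2. ∠JRL = 56°  [linear pair at R on BL]
3. ∠JLU = 93°  [cyclic BJLU, opposite ∠B+∠L]
4. ∠LJU = 55°  [△JLU]
5. ∠BLJ = 69°  [△JRL]

∠BLJ = 69°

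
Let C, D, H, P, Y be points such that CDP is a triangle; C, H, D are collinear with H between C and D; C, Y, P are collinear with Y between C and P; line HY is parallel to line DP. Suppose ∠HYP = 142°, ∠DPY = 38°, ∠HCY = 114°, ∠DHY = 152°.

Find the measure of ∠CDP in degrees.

∠CDP = 28°

1. ∠CPD = 38°  [Y on ray PC]
2. ∠DCP = 114°  [H on CD, Y on CP]
3. ∠CDP = 28°  [△CDP]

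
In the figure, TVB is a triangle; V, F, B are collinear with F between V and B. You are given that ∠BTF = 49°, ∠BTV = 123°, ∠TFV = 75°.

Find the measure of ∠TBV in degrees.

∠TBV = 26°

1. ∠BFT = 105°  [linear pair at F on VB]
2. ∠FBT = 26°  [△TFB]
3. ∠TBV = 26°  [F on ray BV]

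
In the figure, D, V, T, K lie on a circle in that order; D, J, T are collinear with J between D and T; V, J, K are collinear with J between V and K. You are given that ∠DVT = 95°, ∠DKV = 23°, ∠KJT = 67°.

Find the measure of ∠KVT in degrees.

1. ∠DTV = 23°  [same arc DV]
2. ∠DJV = 67°  [vertical angles at J]
3. ∠TJV = 113°  [linear pair at J on DT]
4. ∠KVT = 44°  [△VJT]

∠KVT = 44°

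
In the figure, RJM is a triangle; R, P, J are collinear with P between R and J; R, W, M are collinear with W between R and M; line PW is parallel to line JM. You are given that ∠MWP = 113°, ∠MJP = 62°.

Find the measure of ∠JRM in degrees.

1. ∠PWR = 67°  [linear pair at W on RM]
2. ∠MJR = 62°  [P on ray JR]
3. ∠JMR = 67°  [PW∥JM, corresponding at W]
4. ∠JRM = 51°  [△RJM]

∠JRM = 51°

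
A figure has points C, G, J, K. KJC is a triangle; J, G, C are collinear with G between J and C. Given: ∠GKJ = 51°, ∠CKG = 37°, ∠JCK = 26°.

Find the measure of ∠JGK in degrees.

1. ∠GCK = 26°  [G on ray CJ]
2. ∠CGK = 117°  [△KGC]
3. ∠JGK = 63°  [linear pair at G on JC]

∠JGK = 63°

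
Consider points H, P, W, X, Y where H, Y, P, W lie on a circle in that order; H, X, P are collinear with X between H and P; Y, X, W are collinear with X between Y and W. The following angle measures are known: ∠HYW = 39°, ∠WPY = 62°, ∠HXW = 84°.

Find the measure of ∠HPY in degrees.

∠HPY = 23°

1. ∠WHY = 118°  [cyclic HYPW, opposite ∠H+∠P]
2. ∠HWY = 23°  [△HYW]
3. ∠HPY = 23°  [same arc HY]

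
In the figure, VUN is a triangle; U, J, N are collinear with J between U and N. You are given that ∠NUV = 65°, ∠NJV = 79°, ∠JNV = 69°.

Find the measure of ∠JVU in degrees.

1. ∠JUV = 65°  [J on ray UN]
2. ∠UJV = 101°  [linear pair at J on UN]
3. ∠JVU = 14°  [△VUJ]

∠JVU = 14°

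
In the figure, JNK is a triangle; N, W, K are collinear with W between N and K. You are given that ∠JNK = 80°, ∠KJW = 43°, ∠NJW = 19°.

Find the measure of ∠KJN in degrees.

1. ∠JNW = 80°  [W on ray NK]
2. ∠JWN = 81°  [△JNW]
3. ∠JWK = 99°  [linear pair at W on NK]
4. ∠JKW = 38°  [△JWK]
5. ∠JKN = 38°  [W on ray KN]
6. ∠KJN = 62°  [△JNK]

∠KJN = 62°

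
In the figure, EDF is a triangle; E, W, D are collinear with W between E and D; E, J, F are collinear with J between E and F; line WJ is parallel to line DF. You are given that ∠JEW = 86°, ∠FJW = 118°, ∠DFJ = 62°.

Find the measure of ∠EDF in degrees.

1. ∠DEF = 86°  [W on ED, J on EF]
2. ∠DFE = 62°  [J on ray FE]
3. ∠EDF = 32°  [△EDF]

∠EDF = 32°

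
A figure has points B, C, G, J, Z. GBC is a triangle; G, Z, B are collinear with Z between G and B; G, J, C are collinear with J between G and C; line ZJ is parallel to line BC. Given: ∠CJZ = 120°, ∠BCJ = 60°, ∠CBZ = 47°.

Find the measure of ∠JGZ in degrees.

1. ∠BCG = 60°  [J on ray CG]
2. ∠CBG = 47°  [Z on ray BG]
3. ∠BGC = 73°  [△GBC]
4. ∠JGZ = 73°  [Z on GB, J on GC]

∠JGZ = 73°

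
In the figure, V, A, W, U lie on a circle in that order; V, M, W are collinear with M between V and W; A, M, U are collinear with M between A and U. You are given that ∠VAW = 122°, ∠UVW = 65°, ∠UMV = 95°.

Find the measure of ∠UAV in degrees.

1. ∠VUW = 58°  [cyclic VAWU, opposite ∠A+∠U]
2. ∠UWV = 57°  [△VWU]
3. ∠UAV = 57°  [same arc VU]

∠UAV = 57°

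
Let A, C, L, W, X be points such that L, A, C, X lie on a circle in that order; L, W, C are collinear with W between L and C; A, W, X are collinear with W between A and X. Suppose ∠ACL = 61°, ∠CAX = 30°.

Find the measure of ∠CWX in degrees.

∠CWX = 91°

1. ∠AXL = 61°  [same arc LA]
2. ∠CLX = 30°  [same arc CX]
3. ∠LWX = 89°  [△LWX]
4. ∠CWX = 91°  [linear pair at W on LC]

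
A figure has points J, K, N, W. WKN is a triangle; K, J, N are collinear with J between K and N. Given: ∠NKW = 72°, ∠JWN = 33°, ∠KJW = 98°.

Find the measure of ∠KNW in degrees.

1. ∠NJW = 82°  [linear pair at J on KN]
2. ∠JNW = 65°  [△WJN]
3. ∠KNW = 65°  [J on ray NK]

∠KNW = 65°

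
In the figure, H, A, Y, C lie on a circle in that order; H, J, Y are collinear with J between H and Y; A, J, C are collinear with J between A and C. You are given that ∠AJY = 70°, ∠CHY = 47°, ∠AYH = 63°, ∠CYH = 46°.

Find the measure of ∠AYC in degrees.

∠AYC = 109°

1. ∠CJH = 70°  [vertical angles at J]
2. ∠ACH = 63°  [△HJC]
3. ∠CAH = 46°  [same arc HC]
4. ∠AHC = 71°  [△HAC]
5. ∠AYC = 109°  [cyclic HAYC, opposite ∠H+∠Y]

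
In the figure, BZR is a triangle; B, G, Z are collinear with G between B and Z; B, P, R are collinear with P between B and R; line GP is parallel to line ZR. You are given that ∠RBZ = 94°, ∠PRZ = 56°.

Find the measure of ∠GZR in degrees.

1. ∠BRZ = 56°  [P on ray RB]
2. ∠BZR = 30°  [△BZR]
3. ∠GZR = 30°  [G on ray ZB]

∠GZR = 30°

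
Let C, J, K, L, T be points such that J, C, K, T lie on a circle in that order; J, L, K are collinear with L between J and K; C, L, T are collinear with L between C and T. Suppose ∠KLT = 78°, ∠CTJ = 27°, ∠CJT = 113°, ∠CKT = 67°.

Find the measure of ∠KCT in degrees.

∠KCT = 51°

1. ∠CLJ = 78°  [vertical angles at L]
2. ∠CKJ = 27°  [same arc JC]
3. ∠CLK = 102°  [linear pair at L on JK]
4. ∠KCT = 51°  [△CLK]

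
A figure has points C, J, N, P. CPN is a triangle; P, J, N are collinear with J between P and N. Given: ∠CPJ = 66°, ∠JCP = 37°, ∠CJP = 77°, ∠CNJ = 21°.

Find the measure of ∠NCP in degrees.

∠NCP = 93°

1. ∠CPN = 66°  [J on ray PN]
2. ∠CNP = 21°  [J on ray NP]
3. ∠NCP = 93°  [△CPN]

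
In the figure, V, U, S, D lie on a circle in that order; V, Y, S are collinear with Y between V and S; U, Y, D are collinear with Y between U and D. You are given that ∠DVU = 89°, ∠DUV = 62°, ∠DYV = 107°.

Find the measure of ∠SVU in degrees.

∠SVU = 45°

1. ∠DSV = 62°  [same arc VD]
2. ∠DYS = 73°  [linear pair at Y on VS]
3. ∠SDU = 45°  [△SYD]
4. ∠SVU = 45°  [same arc US]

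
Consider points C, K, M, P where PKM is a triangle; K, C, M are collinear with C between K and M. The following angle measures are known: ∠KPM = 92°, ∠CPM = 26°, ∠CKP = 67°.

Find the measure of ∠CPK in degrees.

1. ∠MKP = 67°  [C on ray KM]
2. ∠KMP = 21°  [△PKM]
3. ∠CMP = 21°  [C on ray MK]
4. ∠MCP = 133°  [△PCM]
5. ∠KCP = 47°  [linear pair at C on KM]
6. ∠CPK = 66°  [△PKC]

∠CPK = 66°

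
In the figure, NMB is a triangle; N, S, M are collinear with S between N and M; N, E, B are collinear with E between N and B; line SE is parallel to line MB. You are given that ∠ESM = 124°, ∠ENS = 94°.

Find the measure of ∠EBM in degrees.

1. ∠ESN = 56°  [linear pair at S on NM]
2. ∠NES = 30°  [△NSE]
3. ∠BES = 150°  [linear pair at E on NB]
4. ∠EBM = 30°  [SE∥MB, co-interior at B–E]

∠EBM = 30°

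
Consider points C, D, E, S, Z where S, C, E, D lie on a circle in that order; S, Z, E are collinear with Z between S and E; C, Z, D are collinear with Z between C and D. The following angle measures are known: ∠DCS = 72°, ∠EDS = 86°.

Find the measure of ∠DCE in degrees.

1. ∠DES = 72°  [same arc SD]
2. ∠DSE = 22°  [△SED]
3. ∠DCE = 22°  [same arc ED]

∠DCE = 22°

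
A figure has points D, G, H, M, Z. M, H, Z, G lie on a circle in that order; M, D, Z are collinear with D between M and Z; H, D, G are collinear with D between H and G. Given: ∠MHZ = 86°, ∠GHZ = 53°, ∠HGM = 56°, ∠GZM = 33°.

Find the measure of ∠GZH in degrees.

∠GZH = 89°

1. ∠GHM = 33°  [same arc MG]
2. ∠GMH = 91°  [△MHG]
3. ∠GZH = 89°  [cyclic MHZG, opposite ∠M+∠Z]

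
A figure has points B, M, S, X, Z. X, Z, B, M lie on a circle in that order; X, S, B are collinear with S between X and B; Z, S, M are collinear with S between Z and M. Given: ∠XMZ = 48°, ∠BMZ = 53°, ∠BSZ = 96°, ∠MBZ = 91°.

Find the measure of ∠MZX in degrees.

1. ∠BXZ = 53°  [same arc ZB]
2. ∠XSZ = 84°  [linear pair at S on XB]
3. ∠MZX = 43°  [△XSZ]

∠MZX = 43°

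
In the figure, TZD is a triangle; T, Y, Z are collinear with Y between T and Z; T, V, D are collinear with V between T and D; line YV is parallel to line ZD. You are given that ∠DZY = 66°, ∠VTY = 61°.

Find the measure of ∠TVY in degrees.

∠TVY = 53°

1. ∠DZT = 66°  [Y on ray ZT]
2. ∠DTZ = 61°  [Y on TZ, V on TD]
3. ∠TDZ = 53°  [△TZD]
4. ∠TVY = 53°  [YV∥ZD, corresponding at V]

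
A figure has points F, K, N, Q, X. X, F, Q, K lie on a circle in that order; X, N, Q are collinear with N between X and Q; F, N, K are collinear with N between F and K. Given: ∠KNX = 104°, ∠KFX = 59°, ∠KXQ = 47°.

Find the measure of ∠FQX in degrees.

1. ∠FNQ = 104°  [vertical angles at N]
2. ∠KFQ = 47°  [same arc QK]
3. ∠FQX = 29°  [△FNQ]

∠FQX = 29°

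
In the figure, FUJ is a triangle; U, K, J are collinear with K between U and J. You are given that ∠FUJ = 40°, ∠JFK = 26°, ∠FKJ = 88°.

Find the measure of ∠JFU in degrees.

∠JFU = 74°

1. ∠FJK = 66°  [△FKJ]
2. ∠FJU = 66°  [K on ray JU]
3. ∠JFU = 74°  [△FUJ]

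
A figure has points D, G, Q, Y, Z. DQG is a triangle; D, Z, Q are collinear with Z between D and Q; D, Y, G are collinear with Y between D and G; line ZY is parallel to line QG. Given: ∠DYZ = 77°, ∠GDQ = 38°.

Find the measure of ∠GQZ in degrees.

∠GQZ = 65°

1. ∠DGQ = 77°  [ZY∥QG, corresponding at Y]
2. ∠DQG = 65°  [△DQG]
3. ∠GQZ = 65°  [Z on ray QD]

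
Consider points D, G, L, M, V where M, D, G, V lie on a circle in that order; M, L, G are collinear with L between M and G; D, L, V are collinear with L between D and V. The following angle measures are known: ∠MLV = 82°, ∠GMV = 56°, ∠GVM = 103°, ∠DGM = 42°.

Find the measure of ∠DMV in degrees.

∠DMV = 117°

1. ∠GLV = 98°  [linear pair at L on MG]
2. ∠GDV = 56°  [same arc GV]
3. ∠MGV = 21°  [△MGV]
4. ∠DVG = 61°  [△GLV]
5. ∠DGV = 63°  [△DGV]
6. ∠DMV = 117°  [cyclic MDGV, opposite ∠M+∠G]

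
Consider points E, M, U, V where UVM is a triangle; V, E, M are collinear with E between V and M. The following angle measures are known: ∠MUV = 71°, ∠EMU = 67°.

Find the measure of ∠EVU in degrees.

1. ∠UMV = 67°  [E on ray MV]
2. ∠MVU = 42°  [△UVM]
3. ∠EVU = 42°  [E on ray VM]

∠EVU = 42°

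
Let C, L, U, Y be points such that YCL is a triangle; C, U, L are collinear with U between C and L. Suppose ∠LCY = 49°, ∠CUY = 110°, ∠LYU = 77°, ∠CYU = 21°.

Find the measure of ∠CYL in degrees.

∠CYL = 98°

1. ∠LUY = 70°  [linear pair at U on CL]
2. ∠ULY = 33°  [△YUL]
3. ∠CLY = 33°  [U on ray LC]
4. ∠CYL = 98°  [△YCL]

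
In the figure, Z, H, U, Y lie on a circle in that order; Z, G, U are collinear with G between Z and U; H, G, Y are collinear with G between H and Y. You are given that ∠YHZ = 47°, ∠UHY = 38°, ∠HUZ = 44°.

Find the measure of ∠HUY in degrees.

∠HUY = 91°

1. ∠HYZ = 44°  [same arc ZH]
2. ∠HZY = 89°  [△ZHY]
3. ∠HUY = 91°  [cyclic ZHUY, opposite ∠Z+∠U]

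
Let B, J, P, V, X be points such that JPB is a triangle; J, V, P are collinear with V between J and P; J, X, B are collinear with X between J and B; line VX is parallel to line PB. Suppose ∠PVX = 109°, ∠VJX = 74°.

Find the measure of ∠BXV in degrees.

1. ∠JVX = 71°  [linear pair at V on JP]
2. ∠JXV = 35°  [△JVX]
3. ∠BXV = 145°  [linear pair at X on JB]

∠BXV = 145°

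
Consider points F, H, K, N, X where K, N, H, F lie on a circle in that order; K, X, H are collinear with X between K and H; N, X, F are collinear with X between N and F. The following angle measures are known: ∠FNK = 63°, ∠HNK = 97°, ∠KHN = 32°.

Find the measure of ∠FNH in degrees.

1. ∠FHK = 63°  [same arc KF]
2. ∠HFK = 83°  [cyclic KNHF, opposite ∠N+∠F]
3. ∠FKH = 34°  [△KHF]
4. ∠FNH = 34°  [same arc HF]

∠FNH = 34°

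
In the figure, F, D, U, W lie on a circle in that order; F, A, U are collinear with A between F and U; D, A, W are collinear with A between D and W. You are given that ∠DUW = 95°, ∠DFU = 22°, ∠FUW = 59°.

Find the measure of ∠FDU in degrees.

1. ∠DFW = 85°  [cyclic FDUW, opposite ∠F+∠U]
2. ∠FDW = 59°  [same arc FW]
3. ∠DWF = 36°  [△FDW]
4. ∠DUF = 36°  [same arc FD]
5. ∠FDU = 122°  [△FDU]

∠FDU = 122°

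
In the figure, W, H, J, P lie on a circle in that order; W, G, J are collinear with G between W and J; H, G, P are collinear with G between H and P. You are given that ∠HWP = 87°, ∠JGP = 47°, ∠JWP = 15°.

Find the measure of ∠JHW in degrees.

∠JHW = 76°

1. ∠HJP = 93°  [cyclic WHJP, opposite ∠W+∠J]
2. ∠HGW = 47°  [vertical angles at G]
3. ∠JHP = 15°  [same arc JP]
4. ∠HPJ = 72°  [△HJP]
5. ∠HGJ = 133°  [linear pair at G on WJ]
6. ∠HJW = 32°  [△HGJ]
7. ∠HWJ = 72°  [same arc HJ]
8. ∠JHW = 76°  [△WHJ]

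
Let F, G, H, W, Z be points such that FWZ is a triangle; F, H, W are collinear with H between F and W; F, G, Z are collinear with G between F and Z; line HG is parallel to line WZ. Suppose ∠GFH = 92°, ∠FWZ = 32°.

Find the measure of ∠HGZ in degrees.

∠HGZ = 124°

1. ∠WFZ = 92°  [H on FW, G on FZ]
2. ∠FZW = 56°  [△FWZ]
3. ∠FGH = 56°  [HG∥WZ, corresponding at G]
4. ∠HGZ = 124°  [linear pair at G on FZ]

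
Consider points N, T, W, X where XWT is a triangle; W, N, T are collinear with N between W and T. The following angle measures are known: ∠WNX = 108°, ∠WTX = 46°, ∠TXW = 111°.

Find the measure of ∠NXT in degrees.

1. ∠TNX = 72°  [linear pair at N on WT]
2. ∠NTX = 46°  [N on ray TW]
3. ∠NXT = 62°  [△XNT]

∠NXT = 62°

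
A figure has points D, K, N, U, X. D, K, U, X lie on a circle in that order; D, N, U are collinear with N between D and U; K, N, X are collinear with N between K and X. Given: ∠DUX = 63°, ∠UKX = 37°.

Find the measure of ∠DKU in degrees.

1. ∠UDX = 37°  [same arc UX]
2. ∠DXU = 80°  [△DUX]
3. ∠DKU = 100°  [cyclic DKUX, opposite ∠K+∠X]

∠DKU = 100°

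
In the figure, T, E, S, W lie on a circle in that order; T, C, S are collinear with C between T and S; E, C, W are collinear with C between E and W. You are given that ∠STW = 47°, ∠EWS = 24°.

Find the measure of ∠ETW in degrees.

1. ∠SEW = 47°  [same arc SW]
2. ∠ESW = 109°  [△ESW]
3. ∠ETW = 71°  [cyclic TESW, opposite ∠T+∠S]

∠ETW = 71°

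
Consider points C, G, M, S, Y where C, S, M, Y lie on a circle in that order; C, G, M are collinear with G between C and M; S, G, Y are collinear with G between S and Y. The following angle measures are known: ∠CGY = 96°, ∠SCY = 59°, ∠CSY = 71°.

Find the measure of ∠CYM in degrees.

1. ∠CYS = 50°  [△CSY]
2. ∠CMY = 71°  [same arc CY]
3. ∠MCY = 34°  [△CGY]
4. ∠CYM = 75°  [△CMY]

∠CYM = 75°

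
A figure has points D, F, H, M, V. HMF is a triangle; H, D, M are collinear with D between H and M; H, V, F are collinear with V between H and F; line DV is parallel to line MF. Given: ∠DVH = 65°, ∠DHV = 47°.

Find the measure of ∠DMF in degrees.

1. ∠HDV = 68°  [△HDV]
2. ∠MDV = 112°  [linear pair at D on HM]
3. ∠DMF = 68°  [DV∥MF, co-interior at M–D]

∠DMF = 68°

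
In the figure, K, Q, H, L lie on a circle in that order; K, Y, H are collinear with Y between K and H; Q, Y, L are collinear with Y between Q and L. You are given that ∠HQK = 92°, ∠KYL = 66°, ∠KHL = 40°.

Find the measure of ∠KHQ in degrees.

∠KHQ = 62°

1. ∠HYQ = 66°  [vertical angles at Y]
2. ∠KQL = 40°  [same arc KL]
3. ∠KYQ = 114°  [linear pair at Y on KH]
4. ∠HKQ = 26°  [△KYQ]
5. ∠KHQ = 62°  [△KQH]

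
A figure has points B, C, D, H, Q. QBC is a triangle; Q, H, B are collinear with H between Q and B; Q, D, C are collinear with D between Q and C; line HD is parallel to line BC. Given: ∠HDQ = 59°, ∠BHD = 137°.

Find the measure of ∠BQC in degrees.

1. ∠DHQ = 43°  [linear pair at H on QB]
2. ∠DQH = 78°  [△QHD]
3. ∠BQC = 78°  [H on QB, D on QC]

∠BQC = 78°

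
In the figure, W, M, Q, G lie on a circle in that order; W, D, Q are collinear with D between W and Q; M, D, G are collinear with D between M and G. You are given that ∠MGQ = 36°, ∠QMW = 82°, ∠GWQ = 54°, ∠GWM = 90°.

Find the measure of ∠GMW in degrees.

1. ∠QGW = 98°  [cyclic WMQG, opposite ∠M+∠G]
2. ∠GQW = 28°  [△WQG]
3. ∠GMW = 28°  [same arc WG]

∠GMW = 28°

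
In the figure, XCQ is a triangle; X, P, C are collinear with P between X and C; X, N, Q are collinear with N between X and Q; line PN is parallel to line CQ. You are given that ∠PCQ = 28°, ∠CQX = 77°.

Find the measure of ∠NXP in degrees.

1. ∠QCX = 28°  [P on ray CX]
2. ∠CXQ = 75°  [△XCQ]
3. ∠NXP = 75°  [P on XC, N on XQ]

∠NXP = 75°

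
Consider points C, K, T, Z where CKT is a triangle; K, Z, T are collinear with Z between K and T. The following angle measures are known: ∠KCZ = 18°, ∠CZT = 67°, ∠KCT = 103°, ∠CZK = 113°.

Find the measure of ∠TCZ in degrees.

∠TCZ = 85°

1. ∠CKZ = 49°  [△CKZ]
2. ∠CKT = 49°  [Z on ray KT]
3. ∠CTK = 28°  [△CKT]
4. ∠CTZ = 28°  [Z on ray TK]
5. ∠TCZ = 85°  [△CZT]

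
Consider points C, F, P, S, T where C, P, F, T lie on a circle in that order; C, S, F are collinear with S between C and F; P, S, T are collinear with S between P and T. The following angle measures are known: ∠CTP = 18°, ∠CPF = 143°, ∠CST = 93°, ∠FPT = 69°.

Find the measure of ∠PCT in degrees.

∠PCT = 88°

1. ∠FCT = 69°  [△CST]
2. ∠CTF = 37°  [cyclic CPFT, opposite ∠P+∠T]
3. ∠CFT = 74°  [△CFT]
4. ∠CPT = 74°  [same arc CT]
5. ∠PCT = 88°  [△CPT]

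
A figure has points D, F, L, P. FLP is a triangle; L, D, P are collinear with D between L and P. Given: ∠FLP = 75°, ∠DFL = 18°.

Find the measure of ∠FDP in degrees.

1. ∠DLF = 75°  [D on ray LP]
2. ∠FDL = 87°  [△FLD]
3. ∠FDP = 93°  [linear pair at D on LP]

∠FDP = 93°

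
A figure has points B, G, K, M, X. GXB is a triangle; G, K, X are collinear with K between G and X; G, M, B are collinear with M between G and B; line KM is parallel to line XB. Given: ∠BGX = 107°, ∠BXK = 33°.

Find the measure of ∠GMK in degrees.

1. ∠BXG = 33°  [K on ray XG]
2. ∠GBX = 40°  [△GXB]
3. ∠GMK = 40°  [KM∥XB, corresponding at M]

∠GMK = 40°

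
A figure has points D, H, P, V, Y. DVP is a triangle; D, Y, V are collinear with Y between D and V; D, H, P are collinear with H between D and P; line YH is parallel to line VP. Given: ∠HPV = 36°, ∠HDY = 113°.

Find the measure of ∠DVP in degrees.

∠DVP = 31°

1. ∠DPV = 36°  [H on ray PD]
2. ∠PDV = 113°  [Y on DV, H on DP]
3. ∠DVP = 31°  [△DVP]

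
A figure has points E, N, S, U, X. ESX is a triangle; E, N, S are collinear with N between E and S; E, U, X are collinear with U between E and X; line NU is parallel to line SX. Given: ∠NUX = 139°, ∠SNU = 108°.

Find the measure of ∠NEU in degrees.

∠NEU = 67°

1. ∠EUN = 41°  [linear pair at U on EX]
2. ∠ENU = 72°  [linear pair at N on ES]
3. ∠NEU = 67°  [△ENU]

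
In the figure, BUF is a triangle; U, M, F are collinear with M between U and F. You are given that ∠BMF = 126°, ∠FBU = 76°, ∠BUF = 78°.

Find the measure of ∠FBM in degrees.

1. ∠BFU = 26°  [△BUF]
2. ∠BFM = 26°  [M on ray FU]
3. ∠FBM = 28°  [△BMF]

∠FBM = 28°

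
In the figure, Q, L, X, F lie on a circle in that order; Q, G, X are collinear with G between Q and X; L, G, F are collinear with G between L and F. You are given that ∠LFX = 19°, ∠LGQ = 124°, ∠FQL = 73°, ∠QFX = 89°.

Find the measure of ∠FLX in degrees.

∠FLX = 54°

1. ∠LQX = 19°  [same arc LX]
2. ∠LGX = 56°  [linear pair at G on QX]
3. ∠QLX = 91°  [cyclic QLXF, opposite ∠L+∠F]
4. ∠LXQ = 70°  [△QLX]
5. ∠FLX = 54°  [△LGX]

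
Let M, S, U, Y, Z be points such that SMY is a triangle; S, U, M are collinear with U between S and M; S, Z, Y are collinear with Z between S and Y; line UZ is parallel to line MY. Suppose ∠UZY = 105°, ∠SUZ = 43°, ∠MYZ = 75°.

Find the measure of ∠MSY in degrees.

∠MSY = 62°

1. ∠SZU = 75°  [linear pair at Z on SY]
2. ∠USZ = 62°  [△SUZ]
3. ∠MSY = 62°  [U on SM, Z on SY]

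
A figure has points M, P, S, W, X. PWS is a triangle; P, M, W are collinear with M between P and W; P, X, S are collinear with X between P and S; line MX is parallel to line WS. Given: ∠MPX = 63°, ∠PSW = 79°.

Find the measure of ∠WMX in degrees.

1. ∠SPW = 63°  [M on PW, X on PS]
2. ∠PWS = 38°  [△PWS]
3. ∠PMX = 38°  [MX∥WS, corresponding at M]
4. ∠WMX = 142°  [linear pair at M on PW]

∠WMX = 142°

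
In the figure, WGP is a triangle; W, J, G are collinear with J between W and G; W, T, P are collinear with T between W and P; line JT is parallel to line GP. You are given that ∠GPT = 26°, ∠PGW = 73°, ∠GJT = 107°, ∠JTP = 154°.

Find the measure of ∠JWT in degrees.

1. ∠GPW = 26°  [T on ray PW]
2. ∠GWP = 81°  [△WGP]
3. ∠JWT = 81°  [J on WG, T on WP]

∠JWT = 81°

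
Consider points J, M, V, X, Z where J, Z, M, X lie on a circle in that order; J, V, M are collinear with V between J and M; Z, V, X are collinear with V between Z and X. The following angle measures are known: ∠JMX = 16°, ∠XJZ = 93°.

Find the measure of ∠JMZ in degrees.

1. ∠JZX = 16°  [same arc JX]
2. ∠JXZ = 71°  [△JZX]
3. ∠JMZ = 71°  [same arc JZ]

∠JMZ = 71°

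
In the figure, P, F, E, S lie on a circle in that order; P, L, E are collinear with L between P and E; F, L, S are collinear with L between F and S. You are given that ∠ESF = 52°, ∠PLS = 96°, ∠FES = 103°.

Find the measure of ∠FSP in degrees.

∠FSP = 59°

1. ∠EFS = 25°  [△FES]
2. ∠EPS = 25°  [same arc ES]
3. ∠FSP = 59°  [△PLS]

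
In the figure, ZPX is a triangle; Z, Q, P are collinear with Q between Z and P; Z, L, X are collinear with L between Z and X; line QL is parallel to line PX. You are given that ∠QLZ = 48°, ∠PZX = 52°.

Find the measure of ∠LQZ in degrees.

1. ∠PXZ = 48°  [QL∥PX, corresponding at L]
2. ∠XPZ = 80°  [△ZPX]
3. ∠LQZ = 80°  [QL∥PX, corresponding at Q]

∠LQZ = 80°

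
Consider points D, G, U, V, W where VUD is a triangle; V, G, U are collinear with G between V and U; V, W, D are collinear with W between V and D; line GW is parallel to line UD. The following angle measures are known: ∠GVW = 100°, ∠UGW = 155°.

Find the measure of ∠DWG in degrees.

∠DWG = 125°

1. ∠VGW = 25°  [linear pair at G on VU]
2. ∠GWV = 55°  [△VGW]
3. ∠DWG = 125°  [linear pair at W on VD]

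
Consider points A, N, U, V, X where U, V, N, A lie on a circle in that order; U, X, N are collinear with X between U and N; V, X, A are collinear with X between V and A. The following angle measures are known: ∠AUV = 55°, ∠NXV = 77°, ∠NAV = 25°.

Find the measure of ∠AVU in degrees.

1. ∠UXV = 103°  [linear pair at X on UN]
2. ∠NUV = 25°  [same arc VN]
3. ∠AVU = 52°  [△UXV]

∠AVU = 52°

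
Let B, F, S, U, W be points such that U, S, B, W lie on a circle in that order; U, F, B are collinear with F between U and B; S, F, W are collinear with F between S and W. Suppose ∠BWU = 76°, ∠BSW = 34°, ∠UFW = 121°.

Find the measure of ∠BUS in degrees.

∠BUS = 51°

1. ∠BUW = 34°  [same arc BW]
2. ∠BFS = 121°  [vertical angles at F]
3. ∠UBW = 70°  [△UBW]
4. ∠SFU = 59°  [linear pair at F on UB]
5. ∠USW = 70°  [same arc UW]
6. ∠BUS = 51°  [△UFS]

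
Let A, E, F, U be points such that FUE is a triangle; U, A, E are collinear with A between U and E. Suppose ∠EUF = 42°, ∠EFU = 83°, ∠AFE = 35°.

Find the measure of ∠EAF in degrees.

∠EAF = 90°

1. ∠FEU = 55°  [△FUE]
2. ∠AEF = 55°  [A on ray EU]
3. ∠EAF = 90°  [△FAE]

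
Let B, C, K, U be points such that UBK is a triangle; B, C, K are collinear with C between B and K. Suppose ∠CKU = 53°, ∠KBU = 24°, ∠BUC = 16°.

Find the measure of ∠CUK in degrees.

∠CUK = 87°

1. ∠CBU = 24°  [C on ray BK]
2. ∠BCU = 140°  [△UBC]
3. ∠KCU = 40°  [linear pair at C on BK]
4. ∠CUK = 87°  [△UCK]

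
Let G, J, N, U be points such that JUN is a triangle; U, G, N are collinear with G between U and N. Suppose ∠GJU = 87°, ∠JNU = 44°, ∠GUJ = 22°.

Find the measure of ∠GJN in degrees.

1. ∠JGU = 71°  [△JUG]
2. ∠GNJ = 44°  [G on ray NU]
3. ∠JGN = 109°  [linear pair at G on UN]
4. ∠GJN = 27°  [△JGN]

∠GJN = 27°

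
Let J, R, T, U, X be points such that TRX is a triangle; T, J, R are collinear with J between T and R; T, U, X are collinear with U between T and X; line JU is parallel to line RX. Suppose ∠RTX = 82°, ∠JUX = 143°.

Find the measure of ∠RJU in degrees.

1. ∠JTU = 82°  [J on TR, U on TX]
2. ∠JUT = 37°  [linear pair at U on TX]
3. ∠TJU = 61°  [△TJU]
4. ∠RJU = 119°  [linear pair at J on TR]

∠RJU = 119°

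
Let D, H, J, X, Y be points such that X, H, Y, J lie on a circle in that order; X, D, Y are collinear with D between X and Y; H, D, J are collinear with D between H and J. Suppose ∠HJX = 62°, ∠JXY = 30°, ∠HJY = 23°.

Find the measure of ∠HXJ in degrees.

1. ∠JHY = 30°  [same arc YJ]
2. ∠HYJ = 127°  [△HYJ]
3. ∠HXJ = 53°  [cyclic XHYJ, opposite ∠X+∠Y]

∠HXJ = 53°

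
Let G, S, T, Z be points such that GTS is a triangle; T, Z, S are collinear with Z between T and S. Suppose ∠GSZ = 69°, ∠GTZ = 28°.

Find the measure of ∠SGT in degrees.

1. ∠GST = 69°  [Z on ray ST]
2. ∠GTS = 28°  [Z on ray TS]
3. ∠SGT = 83°  [△GTS]

∠SGT = 83°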